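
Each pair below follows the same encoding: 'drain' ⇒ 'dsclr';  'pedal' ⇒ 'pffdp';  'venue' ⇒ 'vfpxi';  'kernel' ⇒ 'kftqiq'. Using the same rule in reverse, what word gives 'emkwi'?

Letter i (0-indexed) is shifted by i+0, so successive shifts are 0, 1, 2, ….
Decoding emkwi: e−0=e, m−1=l, k−2=i, w−3=t, i−4=e.

elite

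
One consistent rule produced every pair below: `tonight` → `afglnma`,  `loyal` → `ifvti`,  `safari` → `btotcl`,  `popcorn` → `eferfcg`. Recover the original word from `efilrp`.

police

t(19)→a(0) and o(14)→f(5) fit y≡25x+19 (mod 26); the inverse of 25 mod 26 is 25. Treating letters as 0–25, the rule is x ↦ 25x + 19 (mod 26).
Reversing it on efilrp: e(4)→25·(4−19)≡15=p; f(5)→25·(5−19)≡14=o; i(8)→25·(8−19)≡11=l; l(11)→25·(11−19)≡8=i; r(17)→25·(17−19)≡2=c; p(15)→25·(15−19)≡4=e (all mod 26).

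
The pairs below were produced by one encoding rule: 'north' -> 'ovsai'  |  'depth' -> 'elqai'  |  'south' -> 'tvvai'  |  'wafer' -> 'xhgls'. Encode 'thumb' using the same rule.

uovtc

Shifts by position in north: pos 0: n→o (+1), pos 1: o→v (+7), pos 2: r→s (+1), pos 3: t→a (+7) — repeating every 2. The shifts repeat in a cycle of length 2: positions 0,1,… shift by +1, +7, then the pattern repeats.
For thumb: t+1=u, h+7=o, u+1=v, m+7=t, b+1=c.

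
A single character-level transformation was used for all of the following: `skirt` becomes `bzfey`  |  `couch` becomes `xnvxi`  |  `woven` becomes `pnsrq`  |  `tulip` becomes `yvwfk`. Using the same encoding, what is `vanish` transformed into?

s(18)→b(1) and k(10)→z(25) fit y≡23x+3 (mod 26); the inverse of 23 mod 26 is 17. This is an affine cipher: with a=0,…,z=25, each position x becomes (23x+3) mod 26.
Applying it to vanish: v(21)→23·21+3≡18=s; a(0)→23·0+3≡3=d; n(13)→23·13+3≡16=q; i(8)→23·8+3≡5=f; s(18)→23·18+3≡1=b; h(7)→23·7+3≡8=i (all mod 26).

sdqfbi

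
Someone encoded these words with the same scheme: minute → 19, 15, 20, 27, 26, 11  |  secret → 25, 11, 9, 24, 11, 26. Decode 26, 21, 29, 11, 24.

m is letter #13 and maps to 19: an offset of 6. The number is (letter's place in the alphabet, a=1) + 6.
Reversing it on 26, 21, 29, 11, 24: 26→(26−6)÷1=20=t, 21→(21−6)÷1=15=o, 29→(29−6)÷1=23=w, 11→(11−6)÷1=5=e, 24→(24−6)÷1=18=r.

tower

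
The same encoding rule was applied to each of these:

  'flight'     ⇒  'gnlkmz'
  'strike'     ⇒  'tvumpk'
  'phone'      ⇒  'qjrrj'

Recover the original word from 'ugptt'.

In flight: f→g is +1, l→n is +2, i→l is +3, g→k is +4 — the shift increases by 1 each position. Each letter shifts forward by (position + 1), i.e. 1, 2, 3, … — the shift grows by one for each successive letter.
Decoding ugptt: u−1=t, g−2=e, p−3=m, t−4=p, t−5=o.

tempo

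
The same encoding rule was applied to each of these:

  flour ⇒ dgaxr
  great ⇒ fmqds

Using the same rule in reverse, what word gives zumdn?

brain

The output letters match the input read backwards, each shifted +12: flour reversed is ruolf. Read the word backwards and shift each letter +12.
Reversing it on zumdn: shift back: z−12=n, u−12=i, m−12=a, d−12=r, n−12=b → niarb; then reverse → brain.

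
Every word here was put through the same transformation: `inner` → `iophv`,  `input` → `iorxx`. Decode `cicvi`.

Each letter shifts forward by its position index (0, 1, 2, …) — the shift grows by one for each successive letter.
Decoding cicvi: c−0=c, i−1=h, c−2=a, v−3=s, i−4=e.

chase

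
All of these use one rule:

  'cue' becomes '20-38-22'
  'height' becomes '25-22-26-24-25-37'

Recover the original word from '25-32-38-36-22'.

house

c is letter #3 and maps to 20: an offset of 17. Letters become their 1-based position plus 17 (so a→18, b→19, …).
Decoding 25-32-38-36-22: 25→(25−17)÷1=8=h, 32→(32−17)÷1=15=o, 38→(38−17)÷1=21=u, 36→(36−17)÷1=19=s, 22→(22−17)÷1=5=e.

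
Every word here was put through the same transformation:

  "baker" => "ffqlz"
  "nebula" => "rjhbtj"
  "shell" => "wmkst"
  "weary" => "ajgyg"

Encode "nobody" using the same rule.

Each letter shifts forward by (position + 4), i.e. 4, 5, 6, … — the shift grows by one for each successive letter.
On nobody: n+4=r, o+5=t, b+6=h, o+7=v, d+8=l, y+9=h.

rthvlh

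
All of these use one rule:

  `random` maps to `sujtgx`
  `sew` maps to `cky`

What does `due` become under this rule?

kaj

The output letters match the input read backwards, each shifted +6: random reversed is modnar. Read the word backwards and shift each letter +6.
Applying it to due: reverse → eud; then shift: e+6=k, u+6=a, d+6=j.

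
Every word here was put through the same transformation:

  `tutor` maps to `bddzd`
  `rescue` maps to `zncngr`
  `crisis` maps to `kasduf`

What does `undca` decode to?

metro

Letter i (0-indexed) is shifted by i+8, so successive shifts are 8, 9, 10, ….
Decoding undca: u−8=m, n−9=e, d−10=t, c−11=r, a−12=o.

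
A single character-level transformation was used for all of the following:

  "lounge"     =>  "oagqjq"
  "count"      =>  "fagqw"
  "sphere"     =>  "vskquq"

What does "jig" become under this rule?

Two shifts are in play — +12 for a/e/i/o/u, +3 for every other letter.
On jig: j(cons)+3=m, i(vowel)+12=u, g(cons)+3=j.

muj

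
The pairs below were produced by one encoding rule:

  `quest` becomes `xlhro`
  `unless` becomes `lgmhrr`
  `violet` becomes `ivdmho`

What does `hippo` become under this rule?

yvaad

q(16)→x(23) and u(20)→l(11) fit y≡23x+19 (mod 26); the inverse of 23 mod 26 is 17. Treating letters as 0–25, the rule is x ↦ 23x + 19 (mod 26).
Applying it to hippo: h(7)→23·7+19≡24=y; i(8)→23·8+19≡21=v; p(15)→23·15+19≡0=a; p(15)→23·15+19≡0=a; o(14)→23·14+19≡3=d (all mod 26).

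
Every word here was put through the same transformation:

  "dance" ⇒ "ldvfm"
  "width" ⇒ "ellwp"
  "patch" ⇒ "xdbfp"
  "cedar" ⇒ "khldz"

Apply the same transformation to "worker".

erznmu

Shifts by position in dance: pos 0: d→l (+8), pos 1: a→d (+3), pos 2: n→v (+8), pos 3: c→f (+3) — repeating every 2. It's a Vigenère-style cipher with numeric key [8,3]: position i shifts by key[i mod 2].
On worker: w+8=e, o+3=r, r+8=z, k+3=n, e+8=m, r+3=u.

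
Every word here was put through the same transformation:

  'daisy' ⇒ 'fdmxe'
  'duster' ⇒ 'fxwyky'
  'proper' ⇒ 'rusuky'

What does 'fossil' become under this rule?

hrwxos

In daisy: d→f is +2, a→d is +3, i→m is +4, s→x is +5 — the shift increases by 1 each position. Letter i (0-indexed) is shifted by i+2, so successive shifts are 2, 3, 4, ….
On fossil: f+2=h, o+3=r, s+4=w, s+5=x, i+6=o, l+7=s.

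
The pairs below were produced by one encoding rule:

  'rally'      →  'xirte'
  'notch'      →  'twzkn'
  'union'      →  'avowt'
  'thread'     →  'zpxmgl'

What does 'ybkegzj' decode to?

steward

Shifts by position in rally: pos 0: r→x (+6), pos 1: a→i (+8), pos 2: l→r (+6), pos 3: l→t (+8) — repeating every 2. It's a Vigenère-style cipher with numeric key [6,8]: position i shifts by key[i mod 2].
Reversing it on ybkegzj: y−6=s, b−8=t, k−6=e, e−8=w, g−6=a, z−8=r, j−6=d.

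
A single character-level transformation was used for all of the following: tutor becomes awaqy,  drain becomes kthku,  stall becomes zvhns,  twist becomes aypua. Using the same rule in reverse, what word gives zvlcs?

steal

Shifts by position in tutor: pos 0: t→a (+7), pos 1: u→w (+2), pos 2: t→a (+7), pos 3: o→q (+2) — repeating every 2. It's a Vigenère-style cipher with numeric key [7,2]: position i shifts by key[i mod 2].
Decoding zvlcs: z−7=s, v−2=t, l−7=e, c−2=a, s−7=l.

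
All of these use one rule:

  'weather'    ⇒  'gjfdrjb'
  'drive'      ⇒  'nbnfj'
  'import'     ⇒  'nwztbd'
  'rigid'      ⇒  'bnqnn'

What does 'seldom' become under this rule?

Vowels shift forward by 5 and consonants shift forward by 10.
On seldom: s(cons)+10=c, e(vowel)+5=j, l(cons)+10=v, d(cons)+10=n, o(vowel)+5=t, m(cons)+10=w.

cjvntw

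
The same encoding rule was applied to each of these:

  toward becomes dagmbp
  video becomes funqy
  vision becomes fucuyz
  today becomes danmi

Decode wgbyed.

murmur

It's a Vigenère-style cipher with numeric key [10,12]: position i shifts by key[i mod 2].
Reversing it on wgbyed: w−10=m, g−12=u, b−10=r, y−12=m, e−10=u, d−12=r.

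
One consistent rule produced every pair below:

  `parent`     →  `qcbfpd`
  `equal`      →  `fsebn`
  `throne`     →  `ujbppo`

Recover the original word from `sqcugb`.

roster

It's a Vigenère-style cipher with numeric key [1,2,10]: position i shifts by key[i mod 3].
Decoding sqcugb: s−1=r, q−2=o, c−10=s, u−1=t, g−2=e, b−10=r.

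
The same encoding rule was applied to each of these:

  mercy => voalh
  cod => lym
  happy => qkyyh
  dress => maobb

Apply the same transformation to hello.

The shift depends on letter class: consonant m→v is +9, but vowel e→o is +10. Two shifts are in play — +10 for a/e/i/o/u, +9 for every other letter.
On hello: h(cons)+9=q, e(vowel)+10=o, l(cons)+9=u, l(cons)+9=u, o(vowel)+10=y.

qouuy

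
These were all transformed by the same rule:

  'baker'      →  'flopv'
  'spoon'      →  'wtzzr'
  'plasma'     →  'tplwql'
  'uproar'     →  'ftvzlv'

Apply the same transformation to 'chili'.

gltpt

Two shifts are in play — +11 for a/e/i/o/u, +4 for every other letter.
For chili: c(cons)+4=g, h(cons)+4=l, i(vowel)+11=t, l(cons)+4=p, i(vowel)+11=t.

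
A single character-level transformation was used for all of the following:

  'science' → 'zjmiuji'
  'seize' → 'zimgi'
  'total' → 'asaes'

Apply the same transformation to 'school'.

zjosss

The shift depends on letter class: consonant s→z is +7, but vowel i→m is +4. Vowels shift forward by 4 and consonants shift forward by 7.
On school: s(cons)+7=z, c(cons)+7=j, h(cons)+7=o, o(vowel)+4=s, o(vowel)+4=s, l(cons)+7=s.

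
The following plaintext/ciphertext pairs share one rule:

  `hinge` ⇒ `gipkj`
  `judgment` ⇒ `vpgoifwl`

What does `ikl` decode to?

jig

The output letters match the input read backwards, each shifted +2: hinge reversed is egnih. The word is reversed, then every letter is shifted forward by 2.
Reversing it on ikl: shift back: i−2=g, k−2=i, l−2=j → gij; then reverse → jig.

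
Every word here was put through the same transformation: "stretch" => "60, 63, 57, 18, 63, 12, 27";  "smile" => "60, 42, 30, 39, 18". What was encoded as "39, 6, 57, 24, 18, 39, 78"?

largely

s(#19)→60 and t(#20)→63: differences scale by 3, so n = 3·pos + 3. Each letter becomes 3×(its alphabet position, a=1..z=26) + 3.
Decoding 39, 6, 57, 24, 18, 39, 78: 39→(39−3)÷3=12=l, 6→(6−3)÷3=1=a, 57→(57−3)÷3=18=r, 24→(24−3)÷3=7=g, 18→(18−3)÷3=5=e, 39→(39−3)÷3=12=l, 78→(78−3)÷3=25=y.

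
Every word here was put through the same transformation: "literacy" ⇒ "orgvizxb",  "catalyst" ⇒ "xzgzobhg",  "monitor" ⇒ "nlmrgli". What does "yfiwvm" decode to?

Each pair mirrors across the alphabet (l↔o, i↔r, t↔g): positions sum to 25. Letters are reflected about the middle of the alphabet (position → 25−position): Atbash.
Undoing it on yfiwvm: y↔b, f↔u, i↔r, w↔d, v↔e, m↔n.

burden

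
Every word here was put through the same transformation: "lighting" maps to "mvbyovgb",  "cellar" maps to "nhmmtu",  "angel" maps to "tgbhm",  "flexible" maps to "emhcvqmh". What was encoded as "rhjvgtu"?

l(11)→m(12) and i(8)→v(21) fit y≡23x+19 (mod 26); the inverse of 23 mod 26 is 17. Treating letters as 0–25, the rule is x ↦ 23x + 19 (mod 26).
Reversing it on rhjvgtu: r(17)→17·(17−19)≡18=s; h(7)→17·(7−19)≡4=e; j(9)→17·(9−19)≡12=m; v(21)→17·(21−19)≡8=i; g(6)→17·(6−19)≡13=n; t(19)→17·(19−19)≡0=a; u(20)→17·(20−19)≡17=r (all mod 26).

seminar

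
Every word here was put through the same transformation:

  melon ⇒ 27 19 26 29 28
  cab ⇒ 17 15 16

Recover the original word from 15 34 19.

The number is (letter's place in the alphabet, a=1) + 14.
Undoing it on 15 34 19: 15→(15−14)÷1=1=a, 34→(34−14)÷1=20=t, 19→(19−14)÷1=5=e.

ate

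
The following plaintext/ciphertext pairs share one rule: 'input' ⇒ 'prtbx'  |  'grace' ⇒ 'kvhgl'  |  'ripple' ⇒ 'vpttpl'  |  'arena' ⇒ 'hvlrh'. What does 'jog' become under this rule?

nvk

The shift depends on letter class: consonant n→r is +4, but vowel i→p is +7. Two shifts are in play — +7 for a/e/i/o/u, +4 for every other letter.
Applying it to jog: j(cons)+4=n, o(vowel)+7=v, g(cons)+4=k.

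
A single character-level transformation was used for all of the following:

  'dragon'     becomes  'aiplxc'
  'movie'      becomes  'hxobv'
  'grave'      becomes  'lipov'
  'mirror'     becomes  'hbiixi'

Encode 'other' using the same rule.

xygvi

d(3)→a(0) and r(17)→i(8) fit y≡21x+15 (mod 26); the inverse of 21 mod 26 is 5. This is an affine cipher: with a=0,…,z=25, each position x becomes (21x+15) mod 26.
On other: o(14)→21·14+15≡23=x; t(19)→21·19+15≡24=y; h(7)→21·7+15≡6=g; e(4)→21·4+15≡21=v; r(17)→21·17+15≡8=i (all mod 26).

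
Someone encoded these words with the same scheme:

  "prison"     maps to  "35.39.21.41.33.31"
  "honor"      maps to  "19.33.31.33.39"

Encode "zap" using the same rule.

p(#16)→35 and r(#18)→39: differences scale by 2, so n = 2·pos + 3. Each letter becomes 2×(its alphabet position, a=1..z=26) + 3.
For zap: z=26→55, a=1→5, p=16→35.

55.5.35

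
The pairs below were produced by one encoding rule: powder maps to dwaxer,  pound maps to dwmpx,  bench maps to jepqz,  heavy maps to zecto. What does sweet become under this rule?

yaeef

Each letter's alphabet position (a=0..z=25) is mapped through 7·x+2 mod 26 — an affine cipher.
Applying it to sweet: s(18)→7·18+2≡24=y; w(22)→7·22+2≡0=a; e(4)→7·4+2≡4=e; e(4)→7·4+2≡4=e; t(19)→7·19+2≡5=f (all mod 26).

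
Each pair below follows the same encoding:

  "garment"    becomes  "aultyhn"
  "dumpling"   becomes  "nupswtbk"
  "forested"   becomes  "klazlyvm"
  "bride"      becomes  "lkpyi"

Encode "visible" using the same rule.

The output letters match the input read backwards, each shifted +7: garment reversed is tnemrag. The word is reversed, then every letter is shifted forward by 7.
Applying it to visible: reverse → elbisiv; then shift: e+7=l, l+7=s, b+7=i, i+7=p, s+7=z, i+7=p, v+7=c.

lsipzpc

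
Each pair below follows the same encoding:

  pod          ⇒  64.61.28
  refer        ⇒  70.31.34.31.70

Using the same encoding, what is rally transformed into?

p(#16)→64 and o(#15)→61: differences scale by 3, so n = 3·pos + 16. Each letter becomes 3×(its alphabet position, a=1..z=26) + 16.
Applying it to rally: r=18→70, a=1→19, l=12→52, l=12→52, y=25→91.

70.19.52.52.91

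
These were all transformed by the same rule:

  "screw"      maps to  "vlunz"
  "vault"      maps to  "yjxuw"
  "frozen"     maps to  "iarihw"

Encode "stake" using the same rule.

Shifts by position in screw: pos 0: s→v (+3), pos 1: c→l (+9), pos 2: r→u (+3), pos 3: e→n (+9) — repeating every 2. The shifts repeat in a cycle of length 2: positions 0,1,… shift by +3, +9, then the pattern repeats.
On stake: s+3=v, t+9=c, a+3=d, k+9=t, e+3=h.

vcdth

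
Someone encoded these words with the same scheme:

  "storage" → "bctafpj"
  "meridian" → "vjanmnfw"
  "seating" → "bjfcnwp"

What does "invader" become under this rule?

The shift depends on letter class: consonant s→b is +9, but vowel o→t is +5. Two shifts are in play — +5 for a/e/i/o/u, +9 for every other letter.
For invader: i(vowel)+5=n, n(cons)+9=w, v(cons)+9=e, a(vowel)+5=f, d(cons)+9=m, e(vowel)+5=j, r(cons)+9=a.

nwefmja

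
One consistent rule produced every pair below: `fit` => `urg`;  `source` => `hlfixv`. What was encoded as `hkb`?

spy

Letters are reflected about the middle of the alphabet (position → 25−position): Atbash.
Decoding hkb: h↔s, k↔p, b↔y.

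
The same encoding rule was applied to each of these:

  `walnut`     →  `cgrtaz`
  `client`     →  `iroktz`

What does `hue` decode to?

Compare letters: w→c is +6, a→g is +6, l→r is +6 — a constant shift. This is a Caesar cipher with shift 6.
Reversing it on hue: h−6=b, u−6=o, e−6=y.

boy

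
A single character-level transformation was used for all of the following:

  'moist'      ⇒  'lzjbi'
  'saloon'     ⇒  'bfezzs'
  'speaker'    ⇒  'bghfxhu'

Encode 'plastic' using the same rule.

gefbijt

m(12)→l(11) and o(14)→z(25) fit y≡7x+5 (mod 26); the inverse of 7 mod 26 is 15. Each letter's alphabet position (a=0..z=25) is mapped through 7·x+5 mod 26 — an affine cipher.
On plastic: p(15)→7·15+5≡6=g; l(11)→7·11+5≡4=e; a(0)→7·0+5≡5=f; s(18)→7·18+5≡1=b; t(19)→7·19+5≡8=i; i(8)→7·8+5≡9=j; c(2)→7·2+5≡19=t (all mod 26).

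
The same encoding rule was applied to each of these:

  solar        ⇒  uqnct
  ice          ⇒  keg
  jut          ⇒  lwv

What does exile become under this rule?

Every letter moves 2 places later in the alphabet, wrapping around z→a.
On exile: e+2=g, x+2=z, i+2=k, l+2=n, e+2=g.

gzkng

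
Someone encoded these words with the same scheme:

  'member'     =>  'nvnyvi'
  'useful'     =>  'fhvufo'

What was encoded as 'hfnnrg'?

Each pair mirrors across the alphabet (m↔n, e↔v, m↔n): positions sum to 25. Each letter is replaced by its mirror in the alphabet: a↔z, b↔y, c↔x, and so on (the Atbash cipher).
Decoding hfnnrg: h↔s, f↔u, n↔m, n↔m, r↔i, g↔t.

summit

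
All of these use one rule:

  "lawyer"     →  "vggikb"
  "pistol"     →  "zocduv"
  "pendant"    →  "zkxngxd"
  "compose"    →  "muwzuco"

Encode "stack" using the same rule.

Shifts by position in lawyer: pos 0: l→v (+10), pos 1: a→g (+6), pos 2: w→g (+10), pos 3: y→i (+10), pos 4: e→k (+6), pos 5: r→b (+10) — repeating every 3. It's a Vigenère-style cipher with numeric key [10,6,10]: position i shifts by key[i mod 3].
Applying it to stack: s+10=c, t+6=z, a+10=k, c+10=m, k+6=q.

czkmq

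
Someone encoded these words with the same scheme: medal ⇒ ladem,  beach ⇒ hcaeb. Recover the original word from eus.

sue

The output letters match the input read backwards: medal reversed is ladem. It's just the letters in reverse order.
Reversing it on eus: then reverse → sue.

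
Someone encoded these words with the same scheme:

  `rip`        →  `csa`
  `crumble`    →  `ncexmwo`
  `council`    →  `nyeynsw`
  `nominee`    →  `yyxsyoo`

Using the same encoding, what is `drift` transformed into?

ocsqe

Vowels shift forward by 10 and consonants shift forward by 11.
For drift: d(cons)+11=o, r(cons)+11=c, i(vowel)+10=s, f(cons)+11=q, t(cons)+11=e.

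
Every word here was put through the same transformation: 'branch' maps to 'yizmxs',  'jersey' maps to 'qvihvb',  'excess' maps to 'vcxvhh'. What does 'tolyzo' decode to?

global

Each pair mirrors across the alphabet (b↔y, r↔i, a↔z): positions sum to 25. Letters are reflected about the middle of the alphabet (position → 25−position): Atbash.
Undoing it on tolyzo: t↔g, o↔l, l↔o, y↔b, z↔a, o↔l.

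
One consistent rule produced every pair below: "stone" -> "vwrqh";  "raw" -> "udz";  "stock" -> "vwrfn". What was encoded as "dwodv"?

atlas

Compare letters: s→v is +3, t→w is +3, o→r is +3 — a constant shift. This is a Caesar cipher with shift 3.
Undoing it on dwodv: d−3=a, w−3=t, o−3=l, d−3=a, v−3=s.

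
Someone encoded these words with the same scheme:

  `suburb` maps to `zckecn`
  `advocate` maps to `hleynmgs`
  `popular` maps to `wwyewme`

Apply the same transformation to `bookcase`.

In suburb: s→z is +7, u→c is +8, b→k is +9, u→e is +10 — the shift increases by 1 each position. The shift increases by 1 at each position, starting from +7: 7, 8, 9, ….
On bookcase: b+7=i, o+8=w, o+9=x, k+10=u, c+11=n, a+12=m, s+13=f, e+14=s.

iwxunmfs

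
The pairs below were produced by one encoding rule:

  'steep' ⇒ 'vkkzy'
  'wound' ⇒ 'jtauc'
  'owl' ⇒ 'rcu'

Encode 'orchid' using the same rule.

jonixu

The word is reversed, then every letter is shifted forward by 6.
On orchid: reverse → dihcro; then shift: d+6=j, i+6=o, h+6=n, c+6=i, r+6=x, o+6=u.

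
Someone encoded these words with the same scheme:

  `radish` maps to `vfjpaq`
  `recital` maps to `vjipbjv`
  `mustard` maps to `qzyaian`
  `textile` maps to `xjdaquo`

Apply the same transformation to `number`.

The shift increases by 1 at each position, starting from +4: 4, 5, 6, ….
Applying it to number: n+4=r, u+5=z, m+6=s, b+7=i, e+8=m, r+9=a.

rzsima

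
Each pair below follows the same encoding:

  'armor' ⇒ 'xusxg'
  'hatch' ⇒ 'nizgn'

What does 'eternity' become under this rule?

The output letters match the input read backwards, each shifted +6: armor reversed is romra. The word is reversed, then every letter is shifted forward by 6.
Applying it to eternity: reverse → ytinrete; then shift: y+6=e, t+6=z, i+6=o, n+6=t, r+6=x, e+6=k, t+6=z, e+6=k.

ezotxkzk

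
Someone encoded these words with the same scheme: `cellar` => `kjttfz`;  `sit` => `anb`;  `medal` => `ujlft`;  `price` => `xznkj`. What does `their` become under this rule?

Vowels shift forward by 5 and consonants shift forward by 8.
On their: t(cons)+8=b, h(cons)+8=p, e(vowel)+5=j, i(vowel)+5=n, r(cons)+8=z.

bpjnz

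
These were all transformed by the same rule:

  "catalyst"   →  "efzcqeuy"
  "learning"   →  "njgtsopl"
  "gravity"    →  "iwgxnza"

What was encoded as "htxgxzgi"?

forested

Shifts by position in catalyst: pos 0: c→e (+2), pos 1: a→f (+5), pos 2: t→z (+6), pos 3: a→c (+2), pos 4: l→q (+5), pos 5: y→e (+6) — repeating every 3. A repeating key of period 3 is used — shifts +2, +5, +6 over and over.
Reversing it on htxgxzgi: h−2=f, t−5=o, x−6=r, g−2=e, x−5=s, z−6=t, g−2=e, i−5=d.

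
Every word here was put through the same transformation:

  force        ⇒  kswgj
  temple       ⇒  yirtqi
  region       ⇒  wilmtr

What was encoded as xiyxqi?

settle

The shifts repeat in a cycle of length 2: positions 0,1,… shift by +5, +4, then the pattern repeats.
Undoing it on xiyxqi: x−5=s, i−4=e, y−5=t, x−4=t, q−5=l, i−4=e.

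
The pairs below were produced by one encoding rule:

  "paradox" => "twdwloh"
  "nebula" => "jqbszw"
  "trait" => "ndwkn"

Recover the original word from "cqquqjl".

weekend

Each letter's alphabet position (a=0..z=25) is mapped through 5·x+22 mod 26 — an affine cipher.
Undoing it on cqquqjl: c(2)→21·(2−22)≡22=w; q(16)→21·(16−22)≡4=e; q(16)→21·(16−22)≡4=e; u(20)→21·(20−22)≡10=k; q(16)→21·(16−22)≡4=e; j(9)→21·(9−22)≡13=n; l(11)→21·(11−22)≡3=d (all mod 26).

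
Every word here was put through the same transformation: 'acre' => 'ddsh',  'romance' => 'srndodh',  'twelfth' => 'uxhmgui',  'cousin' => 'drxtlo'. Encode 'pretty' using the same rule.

qshuuz

Vowels shift forward by 3 and consonants shift forward by 1.
Applying it to pretty: p(cons)+1=q, r(cons)+1=s, e(vowel)+3=h, t(cons)+1=u, t(cons)+1=u, y(cons)+1=z.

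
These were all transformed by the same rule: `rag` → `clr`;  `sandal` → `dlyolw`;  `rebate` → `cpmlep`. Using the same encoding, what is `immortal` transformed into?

txxzcelw

Compare letters: r→c is +11, a→l is +11, g→r is +11 — a constant shift. Every letter moves 11 places later in the alphabet, wrapping around z→a.
Applying it to immortal: i+11=t, m+11=x, m+11=x, o+11=z, r+11=c, t+11=e, a+11=l, l+11=w.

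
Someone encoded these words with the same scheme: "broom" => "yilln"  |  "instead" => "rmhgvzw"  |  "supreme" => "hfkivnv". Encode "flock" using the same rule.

uolxp

Each pair mirrors across the alphabet (b↔y, r↔i, o↔l): positions sum to 25. This is the alphabet-reversal cipher (Atbash): a becomes z, b becomes y, etc.
On flock: f↔u, l↔o, o↔l, c↔x, k↔p.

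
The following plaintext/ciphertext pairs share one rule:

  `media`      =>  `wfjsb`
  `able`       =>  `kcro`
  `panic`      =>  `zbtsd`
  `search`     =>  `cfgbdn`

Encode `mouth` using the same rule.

Shifts by position in media: pos 0: m→w (+10), pos 1: e→f (+1), pos 2: d→j (+6), pos 3: i→s (+10), pos 4: a→b (+1) — repeating every 3. A repeating key of period 3 is used — shifts +10, +1, +6 over and over.
For mouth: m+10=w, o+1=p, u+6=a, t+10=d, h+1=i.

wpadi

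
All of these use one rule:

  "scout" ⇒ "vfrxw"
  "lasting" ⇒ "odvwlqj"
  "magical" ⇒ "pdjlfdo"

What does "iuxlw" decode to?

Compare letters: s→v is +3, c→f is +3, o→r is +3 — a constant shift. Every letter moves 3 places later in the alphabet, wrapping around z→a.
Decoding iuxlw: i−3=f, u−3=r, x−3=u, l−3=i, w−3=t.

fruit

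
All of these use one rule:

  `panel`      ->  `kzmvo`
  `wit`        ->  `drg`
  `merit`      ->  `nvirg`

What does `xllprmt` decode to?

cooking

Letters are reflected about the middle of the alphabet (position → 25−position): Atbash.
Undoing it on xllprmt: x↔c, l↔o, l↔o, p↔k, r↔i, m↔n, t↔g.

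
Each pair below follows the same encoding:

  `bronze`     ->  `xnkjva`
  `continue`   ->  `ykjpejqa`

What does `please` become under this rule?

Compare letters: b→x is +22, r→n is +22, o→k is +22 — a constant shift. It's a constant shift of +22 (ROT22).
On please: p+22=l, l+22=h, e+22=a, a+22=w, s+22=o, e+22=a.

lhawoa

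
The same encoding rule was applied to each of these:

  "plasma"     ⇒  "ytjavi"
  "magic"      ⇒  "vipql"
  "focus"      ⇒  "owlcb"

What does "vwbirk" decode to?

It's a Vigenère-style cipher with numeric key [9,8]: position i shifts by key[i mod 2].
Reversing it on vwbirk: v−9=m, w−8=o, b−9=s, i−8=a, r−9=i, k−8=c.

mosaic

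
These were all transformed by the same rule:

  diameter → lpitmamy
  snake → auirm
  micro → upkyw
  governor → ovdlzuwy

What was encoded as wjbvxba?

octopus

Shifts by position in diameter: pos 0: d→l (+8), pos 1: i→p (+7), pos 2: a→i (+8), pos 3: m→t (+7) — repeating every 2. It's a Vigenère-style cipher with numeric key [8,7]: position i shifts by key[i mod 2].
Decoding wjbvxba: w−8=o, j−7=c, b−8=t, v−7=o, x−8=p, b−7=u, a−8=s.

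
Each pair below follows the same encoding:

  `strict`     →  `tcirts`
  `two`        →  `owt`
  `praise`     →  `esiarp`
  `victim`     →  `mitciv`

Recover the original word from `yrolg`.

The output letters match the input read backwards: strict reversed is tcirts. It's just the letters in reverse order.
Undoing it on yrolg: then reverse → glory.

glory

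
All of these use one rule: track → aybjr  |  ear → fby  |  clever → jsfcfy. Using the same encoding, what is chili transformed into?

jojsj

Vowels shift forward by 1 and consonants shift forward by 7.
Applying it to chili: c(cons)+7=j, h(cons)+7=o, i(vowel)+1=j, l(cons)+7=s, i(vowel)+1=j.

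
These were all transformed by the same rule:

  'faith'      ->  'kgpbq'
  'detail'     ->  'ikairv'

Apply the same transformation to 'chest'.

hnlac

In faith: f→k is +5, a→g is +6, i→p is +7, t→b is +8 — the shift increases by 1 each position. Each letter shifts forward by (position + 5), i.e. 5, 6, 7, … — the shift grows by one for each successive letter.
Applying it to chest: c+5=h, h+6=n, e+7=l, s+8=a, t+9=c.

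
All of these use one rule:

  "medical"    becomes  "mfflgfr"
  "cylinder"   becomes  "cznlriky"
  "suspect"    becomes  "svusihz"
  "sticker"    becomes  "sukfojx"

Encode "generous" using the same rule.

In medical: m→m is +0, e→f is +1, d→f is +2, i→l is +3 — the shift increases by 1 each position. The shift increases by 1 at each position, starting from +0: 0, 1, 2, ….
Applying it to generous: g+0=g, e+1=f, n+2=p, e+3=h, r+4=v, o+5=t, u+6=a, s+7=z.

gfphvtaz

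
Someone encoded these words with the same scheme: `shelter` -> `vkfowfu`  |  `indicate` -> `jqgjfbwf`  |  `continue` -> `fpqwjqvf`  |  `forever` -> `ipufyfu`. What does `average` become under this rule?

Two shifts are in play — +1 for a/e/i/o/u, +3 for every other letter.
Applying it to average: a(vowel)+1=b, v(cons)+3=y, e(vowel)+1=f, r(cons)+3=u, a(vowel)+1=b, g(cons)+3=j, e(vowel)+1=f.

byfubjf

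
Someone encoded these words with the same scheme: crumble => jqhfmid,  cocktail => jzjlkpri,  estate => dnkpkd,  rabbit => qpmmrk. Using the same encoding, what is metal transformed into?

c(2)→j(9) and r(17)→q(16) fit y≡23x+15 (mod 26); the inverse of 23 mod 26 is 17. This is an affine cipher: with a=0,…,z=25, each position x becomes (23x+15) mod 26.
For metal: m(12)→23·12+15≡5=f; e(4)→23·4+15≡3=d; t(19)→23·19+15≡10=k; a(0)→23·0+15≡15=p; l(11)→23·11+15≡8=i (all mod 26).

fdkpi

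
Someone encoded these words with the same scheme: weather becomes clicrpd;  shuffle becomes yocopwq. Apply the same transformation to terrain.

zlzaktz

In weather: w→c is +6, e→l is +7, a→i is +8, t→c is +9 — the shift increases by 1 each position. Each letter shifts forward by (position + 6), i.e. 6, 7, 8, … — the shift grows by one for each successive letter.
On terrain: t+6=z, e+7=l, r+8=z, r+9=a, a+10=k, i+11=t, n+12=z.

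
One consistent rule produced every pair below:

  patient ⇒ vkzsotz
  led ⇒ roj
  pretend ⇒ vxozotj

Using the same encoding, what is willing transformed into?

The shift depends on letter class: consonant p→v is +6, but vowel a→k is +10. Two shifts are in play — +10 for a/e/i/o/u, +6 for every other letter.
On willing: w(cons)+6=c, i(vowel)+10=s, l(cons)+6=r, l(cons)+6=r, i(vowel)+10=s, n(cons)+6=t, g(cons)+6=m.

csrrstm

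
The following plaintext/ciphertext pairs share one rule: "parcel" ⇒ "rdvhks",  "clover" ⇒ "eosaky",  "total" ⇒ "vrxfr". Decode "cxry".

aunt

In parcel: p→r is +2, a→d is +3, r→v is +4, c→h is +5 — the shift increases by 1 each position. The shift increases by 1 at each position, starting from +2: 2, 3, 4, ….
Decoding cxry: c−2=a, x−3=u, r−4=n, y−5=t.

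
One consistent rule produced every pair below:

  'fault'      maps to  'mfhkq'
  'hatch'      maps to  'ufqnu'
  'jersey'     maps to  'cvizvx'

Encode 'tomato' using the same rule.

f(5)→m(12) and a(0)→f(5) fit y≡17x+5 (mod 26); the inverse of 17 mod 26 is 23. Treating letters as 0–25, the rule is x ↦ 17x + 5 (mod 26).
Applying it to tomato: t(19)→17·19+5≡16=q; o(14)→17·14+5≡9=j; m(12)→17·12+5≡1=b; a(0)→17·0+5≡5=f; t(19)→17·19+5≡16=q; o(14)→17·14+5≡9=j (all mod 26).

qjbfqj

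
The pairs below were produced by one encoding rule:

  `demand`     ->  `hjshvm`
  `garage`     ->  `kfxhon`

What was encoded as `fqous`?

In demand: d→h is +4, e→j is +5, m→s is +6, a→h is +7 — the shift increases by 1 each position. The shift increases by 1 at each position, starting from +4: 4, 5, 6, ….
Decoding fqous: f−4=b, q−5=l, o−6=i, u−7=n, s−8=k.

blink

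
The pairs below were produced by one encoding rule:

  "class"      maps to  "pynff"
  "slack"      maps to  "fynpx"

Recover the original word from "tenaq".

This is a Caesar cipher with shift 13.
Decoding tenaq: t−13=g, e−13=r, n−13=a, a−13=n, q−13=d.

grand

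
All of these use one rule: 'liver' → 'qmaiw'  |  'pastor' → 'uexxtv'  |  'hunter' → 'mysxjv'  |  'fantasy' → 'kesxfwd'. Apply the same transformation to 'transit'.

yvfrxmy

Shifts by position in liver: pos 0: l→q (+5), pos 1: i→m (+4), pos 2: v→a (+5), pos 3: e→i (+4) — repeating every 2. The shifts repeat in a cycle of length 2: positions 0,1,… shift by +5, +4, then the pattern repeats.
Applying it to transit: t+5=y, r+4=v, a+5=f, n+4=r, s+5=x, i+4=m, t+5=y.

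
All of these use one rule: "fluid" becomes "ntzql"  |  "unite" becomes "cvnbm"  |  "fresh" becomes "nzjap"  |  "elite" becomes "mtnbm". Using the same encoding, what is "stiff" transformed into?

abnnn

Shifts by position in fluid: pos 0: f→n (+8), pos 1: l→t (+8), pos 2: u→z (+5), pos 3: i→q (+8), pos 4: d→l (+8) — repeating every 3. A repeating key of period 3 is used — shifts +8, +8, +5 over and over.
Applying it to stiff: s+8=a, t+8=b, i+5=n, f+8=n, f+8=n.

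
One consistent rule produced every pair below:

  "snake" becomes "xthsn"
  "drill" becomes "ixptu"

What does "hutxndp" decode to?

In snake: s→x is +5, n→t is +6, a→h is +7, k→s is +8 — the shift increases by 1 each position. Each letter shifts forward by (position + 5), i.e. 5, 6, 7, … — the shift grows by one for each successive letter.
Undoing it on hutxndp: h−5=c, u−6=o, t−7=m, x−8=p, n−9=e, d−10=t, p−11=e.

compete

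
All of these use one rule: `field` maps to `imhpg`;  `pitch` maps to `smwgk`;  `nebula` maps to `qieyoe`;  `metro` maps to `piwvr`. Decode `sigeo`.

pedal

Shifts by position in field: pos 0: f→i (+3), pos 1: i→m (+4), pos 2: e→h (+3), pos 3: l→p (+4) — repeating every 2. The shifts repeat in a cycle of length 2: positions 0,1,… shift by +3, +4, then the pattern repeats.
Reversing it on sigeo: s−3=p, i−4=e, g−3=d, e−4=a, o−3=l.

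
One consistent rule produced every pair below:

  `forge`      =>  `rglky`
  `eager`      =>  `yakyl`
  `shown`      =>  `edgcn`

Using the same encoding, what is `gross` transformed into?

klgee

f(5)→r(17) and o(14)→g(6) fit y≡19x+0 (mod 26); the inverse of 19 mod 26 is 11. Treating letters as 0–25, the rule is x ↦ 19x + 0 (mod 26).
Applying it to gross: g(6)→19·6+0≡10=k; r(17)→19·17+0≡11=l; o(14)→19·14+0≡6=g; s(18)→19·18+0≡4=e; s(18)→19·18+0≡4=e (all mod 26).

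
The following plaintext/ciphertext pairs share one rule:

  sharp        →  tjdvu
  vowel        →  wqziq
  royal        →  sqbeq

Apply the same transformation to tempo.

Letter i (0-indexed) is shifted by i+1, so successive shifts are 1, 2, 3, ….
On tempo: t+1=u, e+2=g, m+3=p, p+4=t, o+5=t.

ugptt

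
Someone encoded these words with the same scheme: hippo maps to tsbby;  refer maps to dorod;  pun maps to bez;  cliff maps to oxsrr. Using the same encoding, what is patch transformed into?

bkfot

The shift depends on letter class: consonant h→t is +12, but vowel i→s is +10. The rule splits by letter class: vowels +10, consonants +12.
For patch: p(cons)+12=b, a(vowel)+10=k, t(cons)+12=f, c(cons)+12=o, h(cons)+12=t.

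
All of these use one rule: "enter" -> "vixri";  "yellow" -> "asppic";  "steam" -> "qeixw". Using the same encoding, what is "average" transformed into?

The output letters match the input read backwards, each shifted +4: enter reversed is retne. Read the word backwards and shift each letter +4.
On average: reverse → egareva; then shift: e+4=i, g+4=k, a+4=e, r+4=v, e+4=i, v+4=z, a+4=e.

ikevize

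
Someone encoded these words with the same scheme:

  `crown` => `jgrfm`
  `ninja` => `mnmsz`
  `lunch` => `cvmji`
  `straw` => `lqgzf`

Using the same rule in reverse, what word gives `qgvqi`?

c(2)→j(9) and r(17)→g(6) fit y≡5x+25 (mod 26); the inverse of 5 mod 26 is 21. Each letter's alphabet position (a=0..z=25) is mapped through 5·x+25 mod 26 — an affine cipher.
Decoding qgvqi: q(16)→21·(16−25)≡19=t; g(6)→21·(6−25)≡17=r; v(21)→21·(21−25)≡20=u; q(16)→21·(16−25)≡19=t; i(8)→21·(8−25)≡7=h (all mod 26).

truth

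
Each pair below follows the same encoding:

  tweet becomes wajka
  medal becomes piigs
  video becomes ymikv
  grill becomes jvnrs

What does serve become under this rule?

viwbl

In tweet: t→w is +3, w→a is +4, e→j is +5, e→k is +6 — the shift increases by 1 each position. Letter i (0-indexed) is shifted by i+3, so successive shifts are 3, 4, 5, ….
Applying it to serve: s+3=v, e+4=i, r+5=w, v+6=b, e+7=l.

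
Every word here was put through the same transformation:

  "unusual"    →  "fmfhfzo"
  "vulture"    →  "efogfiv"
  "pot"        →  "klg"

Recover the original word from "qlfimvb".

journey

Each letter is replaced by its mirror in the alphabet: a↔z, b↔y, c↔x, and so on (the Atbash cipher).
Undoing it on qlfimvb: q↔j, l↔o, f↔u, i↔r, m↔n, v↔e, b↔y.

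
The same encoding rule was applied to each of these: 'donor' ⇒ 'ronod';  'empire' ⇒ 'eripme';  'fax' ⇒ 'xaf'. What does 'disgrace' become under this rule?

ecargsid

The output letters match the input read backwards: donor reversed is ronod. It's just the letters in reverse order.
For disgrace: reverse → ecargsid.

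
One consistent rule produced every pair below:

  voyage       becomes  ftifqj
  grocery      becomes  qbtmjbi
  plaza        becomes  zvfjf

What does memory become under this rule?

The shift depends on letter class: consonant v→f is +10, but vowel o→t is +5. Vowels shift forward by 5 and consonants shift forward by 10.
Applying it to memory: m(cons)+10=w, e(vowel)+5=j, m(cons)+10=w, o(vowel)+5=t, r(cons)+10=b, y(cons)+10=i.

wjwtbi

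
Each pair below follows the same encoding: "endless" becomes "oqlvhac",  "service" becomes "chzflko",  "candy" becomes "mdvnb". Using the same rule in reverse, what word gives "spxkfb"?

impact

Shifts by position in endless: pos 0: e→o (+10), pos 1: n→q (+3), pos 2: d→l (+8), pos 3: l→v (+10), pos 4: e→h (+3), pos 5: s→a (+8) — repeating every 3. It's a Vigenère-style cipher with numeric key [10,3,8]: position i shifts by key[i mod 3].
Decoding spxkfb: s−10=i, p−3=m, x−8=p, k−10=a, f−3=c, b−8=t.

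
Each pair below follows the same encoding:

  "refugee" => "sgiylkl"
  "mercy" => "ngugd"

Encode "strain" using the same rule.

The shift increases by 1 at each position, starting from +1: 1, 2, 3, ….
Applying it to strain: s+1=t, t+2=v, r+3=u, a+4=e, i+5=n, n+6=t.

tvuent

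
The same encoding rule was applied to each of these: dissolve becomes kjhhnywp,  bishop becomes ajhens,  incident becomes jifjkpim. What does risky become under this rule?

d(3)→k(10) and i(8)→j(9) fit y≡5x+21 (mod 26); the inverse of 5 mod 26 is 21. Each letter's alphabet position (a=0..z=25) is mapped through 5·x+21 mod 26 — an affine cipher.
Applying it to risky: r(17)→5·17+21≡2=c; i(8)→5·8+21≡9=j; s(18)→5·18+21≡7=h; k(10)→5·10+21≡19=t; y(24)→5·24+21≡11=l (all mod 26).

cjhtl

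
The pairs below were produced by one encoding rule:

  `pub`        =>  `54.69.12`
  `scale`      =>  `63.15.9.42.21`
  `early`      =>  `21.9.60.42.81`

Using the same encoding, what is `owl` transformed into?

51.75.42

p(#16)→54 and u(#21)→69: differences scale by 3, so n = 3·pos + 6. With a=1..z=26, the number is 3·pos + 6.
On owl: o=15→51, w=23→75, l=12→42.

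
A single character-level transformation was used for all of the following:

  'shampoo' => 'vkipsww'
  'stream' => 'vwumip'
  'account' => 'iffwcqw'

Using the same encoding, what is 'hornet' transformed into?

The shift depends on letter class: consonant s→v is +3, but vowel a→i is +8. Two shifts are in play — +8 for a/e/i/o/u, +3 for every other letter.
Applying it to hornet: h(cons)+3=k, o(vowel)+8=w, r(cons)+3=u, n(cons)+3=q, e(vowel)+8=m, t(cons)+3=w.

kwuqmw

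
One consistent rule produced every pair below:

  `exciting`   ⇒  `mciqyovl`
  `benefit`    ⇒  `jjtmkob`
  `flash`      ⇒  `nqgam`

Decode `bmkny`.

The shifts repeat in a cycle of length 3: positions 0,1,… shift by +8, +5, +6, then the pattern repeats.
Decoding bmkny: b−8=t, m−5=h, k−6=e, n−8=f, y−5=t.

theft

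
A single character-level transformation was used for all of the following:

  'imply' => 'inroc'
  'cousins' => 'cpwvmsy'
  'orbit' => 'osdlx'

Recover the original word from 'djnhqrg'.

dilemma

In imply: i→i is +0, m→n is +1, p→r is +2, l→o is +3 — the shift increases by 1 each position. Each letter shifts forward by its position index (0, 1, 2, …) — the shift grows by one for each successive letter.
Undoing it on djnhqrg: d−0=d, j−1=i, n−2=l, h−3=e, q−4=m, r−5=m, g−6=a.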